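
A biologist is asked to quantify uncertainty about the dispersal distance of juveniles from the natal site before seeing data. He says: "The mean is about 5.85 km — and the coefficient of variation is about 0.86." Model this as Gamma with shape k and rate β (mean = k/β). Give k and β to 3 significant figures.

For Gamma(k, rate β): mean = k/β, variance = k/β², so CV = 1/√k.
CV = 0.86, hence k = 1/CV² = 1.35.
Then β = k/mean = 1.35/5.85 = 0.231.

k ≈ 1.35, β ≈ 0.231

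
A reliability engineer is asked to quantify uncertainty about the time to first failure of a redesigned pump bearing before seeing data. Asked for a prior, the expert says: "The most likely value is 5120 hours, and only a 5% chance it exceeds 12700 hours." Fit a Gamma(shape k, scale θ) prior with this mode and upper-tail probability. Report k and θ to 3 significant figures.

Gamma(k,θ) with k>1 has mode (k−1)θ, so θ = 5120/(k−1).
Need P(X < 12700) = 0.95 with θ tied to k this way. Start at k = 2, θ = 5120: P(X<12700) ≈ 0.709.
Too low — raise k to concentrate. Iterating converges to k ≈ 4.29.
Then θ = 5120/(4.29−1) ≈ 1550.

k ≈ 4.29, θ ≈ 1550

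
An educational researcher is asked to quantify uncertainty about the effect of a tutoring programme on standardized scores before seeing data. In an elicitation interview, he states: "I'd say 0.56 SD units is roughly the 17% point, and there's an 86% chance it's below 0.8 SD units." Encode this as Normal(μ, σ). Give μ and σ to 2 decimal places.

The p-quantile of Normal(μ,σ) is μ + z_p·σ, with z_{0.17} = -0.9542 and z_{0.86} = 1.08.
Eliminate σ: μ = (z₂·x₁ − z₁·x₂)/(z₂ − z₁) = (1.08·0.56 − (-0.9542)·0.8)/2.034 = 0.67.
Then σ = (x₂ − x₁)/(z₂ − z₁) = (0.8 − 0.56)/2.034 = 0.12.

μ = 0.67, σ = 0.12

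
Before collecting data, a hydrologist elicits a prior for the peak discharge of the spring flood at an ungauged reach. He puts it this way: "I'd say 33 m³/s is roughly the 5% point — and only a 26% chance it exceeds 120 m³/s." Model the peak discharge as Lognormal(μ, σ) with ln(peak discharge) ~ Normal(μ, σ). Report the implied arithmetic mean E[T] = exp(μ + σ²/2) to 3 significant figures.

E[T] ≈ 97.9 m³/s

If T ~ Lognormal(μ,σ) then ln T ~ Normal(μ,σ), so the p-quantile of ln T is μ + z_p·σ.
ln(33) = 3.497 and ln(120) = 4.787; z_{0.05} = -1.645, z_{0.74} = 0.6433.
σ = (4.787 − 3.497)/(0.6433 − (-1.645)) = 0.564.
μ = 3.497 − (-1.645)·0.564 = 4.425.
E[T] = exp(μ + σ²/2) = exp(4.425 + 0.1592) = 97.9 m³/s.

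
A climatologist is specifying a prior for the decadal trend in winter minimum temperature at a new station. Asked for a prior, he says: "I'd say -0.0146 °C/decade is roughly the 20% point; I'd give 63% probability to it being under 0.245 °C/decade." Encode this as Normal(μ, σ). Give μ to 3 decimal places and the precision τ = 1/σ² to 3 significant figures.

For Normal(μ,σ), the p-quantile is μ + z_p·σ. Here z_{0.2} = -0.8416, z_{0.63} = 0.3319.
So -0.0146 = μ − 0.8416σ and 0.245 = μ + 0.3319σ.
Subtracting: σ = (0.245 − -0.0146)/(0.3319 − (-0.8416)) = 0.221.
Then μ = -0.0146 − (-0.8416)·0.221 = 0.172.
Precision τ = 1/σ² = 1/0.2212² = 20.4.

μ = 0.172, τ = 20.4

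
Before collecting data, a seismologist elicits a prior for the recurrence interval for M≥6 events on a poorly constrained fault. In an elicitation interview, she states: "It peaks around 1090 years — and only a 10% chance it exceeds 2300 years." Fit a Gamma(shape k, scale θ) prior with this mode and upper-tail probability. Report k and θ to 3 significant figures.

k ≈ 4.45, θ ≈ 316

Gamma(k,θ) with k>1 has mode (k−1)θ, so θ = 1090/(k−1).
Need P(X < 2300) = 0.9 with θ tied to k this way. Start at k = 2, θ = 1090: P(X<2300) ≈ 0.623.
Too low — raise k to concentrate. Iterating converges to k ≈ 4.45.
Then θ = 1090/(4.45−1) ≈ 316.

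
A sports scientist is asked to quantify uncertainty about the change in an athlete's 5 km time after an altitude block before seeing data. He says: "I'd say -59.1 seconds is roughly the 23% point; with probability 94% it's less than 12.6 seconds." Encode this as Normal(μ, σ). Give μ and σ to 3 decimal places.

For Normal(μ,σ), the p-quantile is μ + z_p·σ. Here z_{0.23} = -0.7388, z_{0.94} = 1.555.
So -59.1 = μ − 0.7388σ and 12.6 = μ + 1.555σ.
Subtracting: σ = (12.6 − -59.1)/(1.555 − (-0.7388)) = 31.261.
Then μ = -59.1 − (-0.7388)·31.261 = -36.003.

μ = -36.003, σ = 31.261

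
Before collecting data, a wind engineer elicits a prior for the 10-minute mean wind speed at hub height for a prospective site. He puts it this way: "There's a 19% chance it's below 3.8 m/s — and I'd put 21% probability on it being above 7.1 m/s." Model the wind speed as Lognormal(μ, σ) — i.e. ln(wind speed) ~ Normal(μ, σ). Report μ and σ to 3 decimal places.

If T ~ Lognormal(μ,σ) then ln T ~ Normal(μ,σ), so the p-quantile of ln T is μ + z_p·σ.
ln(3.8) = 1.335 and ln(7.1) = 1.96; z_{0.19} = -0.8779, z_{0.79} = 0.8064.
σ = (1.96 − 1.335)/(0.8064 − (-0.8779)) = 0.371.
μ = 1.335 − (-0.8779)·0.371 = 1.661.

μ ≈ 1.661, σ ≈ 0.371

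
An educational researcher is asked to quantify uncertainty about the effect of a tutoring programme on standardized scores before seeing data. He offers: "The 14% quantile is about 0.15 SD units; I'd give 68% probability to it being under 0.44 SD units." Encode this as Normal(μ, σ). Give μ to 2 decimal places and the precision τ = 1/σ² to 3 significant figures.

μ = 0.35, τ = 28.5

The p-quantile of Normal(μ,σ) is μ + z_p·σ, with z_{0.14} = -1.08 and z_{0.68} = 0.4677.
Eliminate σ: μ = (z₂·x₁ − z₁·x₂)/(z₂ − z₁) = (0.4677·0.15 − (-1.08)·0.44)/1.548 = 0.35.
Then σ = (x₂ − x₁)/(z₂ − z₁) = (0.44 − 0.15)/1.548 = 0.19.
Precision τ = 1/σ² = 1/0.1873² = 28.5.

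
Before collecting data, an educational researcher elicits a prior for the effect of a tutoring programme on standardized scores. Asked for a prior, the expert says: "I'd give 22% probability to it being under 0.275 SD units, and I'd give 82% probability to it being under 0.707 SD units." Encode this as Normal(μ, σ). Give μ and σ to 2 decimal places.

For Normal(μ,σ), the p-quantile is μ + z_p·σ. Here z_{0.22} = -0.7722, z_{0.82} = 0.9154.
So 0.275 = μ − 0.7722σ and 0.707 = μ + 0.9154σ.
Subtracting: σ = (0.707 − 0.275)/(0.9154 − (-0.7722)) = 0.26.
Then μ = 0.275 − (-0.7722)·0.26 = 0.47.

μ = 0.47, σ = 0.26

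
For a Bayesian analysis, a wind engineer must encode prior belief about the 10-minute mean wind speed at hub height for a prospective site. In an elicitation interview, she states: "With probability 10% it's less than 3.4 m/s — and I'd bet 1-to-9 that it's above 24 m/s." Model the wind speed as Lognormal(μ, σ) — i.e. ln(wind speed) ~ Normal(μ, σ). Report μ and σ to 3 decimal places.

μ ≈ 2.201, σ ≈ 0.762

If T ~ Lognormal(μ,σ) then ln T ~ Normal(μ,σ), so the p-quantile of ln T is μ + z_p·σ.
ln(3.4) = 1.224 and ln(24) = 3.178; z_{0.1} = -1.282, z_{0.9} = 1.282.
σ = (3.178 − 1.224)/(1.282 − (-1.282)) = 0.762.
μ = 1.224 − (-1.282)·0.762 = 2.201.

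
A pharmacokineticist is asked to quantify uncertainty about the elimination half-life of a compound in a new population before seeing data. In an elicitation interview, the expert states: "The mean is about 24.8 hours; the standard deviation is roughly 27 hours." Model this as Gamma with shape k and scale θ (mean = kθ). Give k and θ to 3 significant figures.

k ≈ 0.844, θ ≈ 29.4

For Gamma(k, scale θ): mean = kθ, variance = kθ², so CV = 1/√k.
CV = SD/mean = 27/24.8 = 1.089, hence k = 1/CV² = 0.844.
Then θ = mean/k = 24.8/0.844 = 29.4.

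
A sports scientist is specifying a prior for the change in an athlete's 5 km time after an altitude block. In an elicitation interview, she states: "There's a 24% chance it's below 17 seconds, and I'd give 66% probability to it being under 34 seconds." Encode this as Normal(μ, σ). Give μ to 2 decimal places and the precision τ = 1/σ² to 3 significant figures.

The p-quantile of Normal(μ,σ) is μ + z_p·σ, with z_{0.24} = -0.7063 and z_{0.66} = 0.4125.
Eliminate σ: μ = (z₂·x₁ − z₁·x₂)/(z₂ − z₁) = (0.4125·17 − (-0.7063)·34)/1.119 = 27.73.
Then σ = (x₂ − x₁)/(z₂ − z₁) = (34 − 17)/1.119 = 15.20.
Precision τ = 1/σ² = 1/15.2² = 0.00433.

μ = 27.73, τ = 0.00433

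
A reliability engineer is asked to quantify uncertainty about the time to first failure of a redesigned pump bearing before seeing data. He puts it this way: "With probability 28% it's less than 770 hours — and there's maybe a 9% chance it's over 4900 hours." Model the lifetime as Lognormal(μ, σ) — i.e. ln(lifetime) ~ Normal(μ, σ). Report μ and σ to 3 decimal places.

μ ≈ 7.207, σ ≈ 0.962

If T ~ Lognormal(μ,σ) then ln T ~ Normal(μ,σ), so the p-quantile of ln T is μ + z_p·σ.
ln(770) = 6.646 and ln(4900) = 8.497; z_{0.28} = -0.5828, z_{0.91} = 1.341.
σ = (8.497 − 6.646)/(1.341 − (-0.5828)) = 0.962.
μ = 6.646 − (-0.5828)·0.962 = 7.207.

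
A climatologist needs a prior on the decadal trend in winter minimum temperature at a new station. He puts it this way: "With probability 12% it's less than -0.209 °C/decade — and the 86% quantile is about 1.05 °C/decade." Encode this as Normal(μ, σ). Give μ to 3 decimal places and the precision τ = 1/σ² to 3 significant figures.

For Normal(μ,σ), the p-quantile is μ + z_p·σ. Here z_{0.12} = -1.175, z_{0.86} = 1.08.
So -0.209 = μ − 1.175σ and 1.05 = μ + 1.08σ.
Subtracting: σ = (1.05 − -0.209)/(1.08 − (-1.175)) = 0.558.
Then μ = -0.209 − (-1.175)·0.558 = 0.447.
Precision τ = 1/σ² = 1/0.5582² = 3.21.

μ = 0.447, τ = 3.21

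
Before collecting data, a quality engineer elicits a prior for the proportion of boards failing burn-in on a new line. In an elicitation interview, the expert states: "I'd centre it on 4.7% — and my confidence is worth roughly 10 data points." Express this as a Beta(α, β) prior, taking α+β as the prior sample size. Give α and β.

α = 0.47, β = 9.53

Under the effective-sample-size interpretation, Beta(α, β) has prior mean α/(α+β) and prior sample size α+β.
So α+β = 10 and α/(α+β) = 0.047, giving α = 0.047·10 = 0.47 and β = 10 − 0.47 = 9.53.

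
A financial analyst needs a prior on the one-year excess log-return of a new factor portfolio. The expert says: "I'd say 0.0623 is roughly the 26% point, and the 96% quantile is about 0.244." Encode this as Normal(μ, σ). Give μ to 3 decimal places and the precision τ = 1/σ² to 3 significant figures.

The p-quantile of Normal(μ,σ) is μ + z_p·σ, with z_{0.26} = -0.6433 and z_{0.96} = 1.751.
Eliminate σ: μ = (z₂·x₁ − z₁·x₂)/(z₂ − z₁) = (1.751·0.0623 − (-0.6433)·0.244)/2.394 = 0.111.
Then σ = (x₂ − x₁)/(z₂ − z₁) = (0.244 − 0.0623)/2.394 = 0.076.
Precision τ = 1/σ² = 1/0.0759² = 174.

μ = 0.111, τ = 174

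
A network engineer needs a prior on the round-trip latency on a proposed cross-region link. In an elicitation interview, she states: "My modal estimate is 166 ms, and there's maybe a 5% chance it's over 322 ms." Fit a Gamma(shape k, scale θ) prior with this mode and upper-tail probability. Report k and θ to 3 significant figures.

k ≈ 7.33, θ ≈ 26.2

Gamma(k,θ) with k>1 has mode (k−1)θ, so θ = 166/(k−1).
Need P(X < 322) = 0.95 with θ tied to k this way. Start at k = 2, θ = 166: P(X<322) ≈ 0.577.
Too low — raise k to concentrate. Iterating converges to k ≈ 7.33.
Then θ = 166/(7.33−1) ≈ 26.2.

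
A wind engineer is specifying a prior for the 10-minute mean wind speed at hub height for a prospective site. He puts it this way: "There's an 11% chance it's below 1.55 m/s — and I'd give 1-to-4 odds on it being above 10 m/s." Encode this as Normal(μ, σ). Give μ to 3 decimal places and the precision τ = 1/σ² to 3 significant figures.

For Normal(μ,σ), the p-quantile is μ + z_p·σ. Here z_{0.11} = -1.227, z_{0.8} = 0.8416.
So 1.55 = μ − 1.227σ and 10 = μ + 0.8416σ.
Subtracting: σ = (10 − 1.55)/(0.8416 − (-1.227)) = 4.086.
Then μ = 1.55 − (-1.227)·4.086 = 6.561.
Precision τ = 1/σ² = 1/4.086² = 0.0599.

μ = 6.561, τ = 0.0599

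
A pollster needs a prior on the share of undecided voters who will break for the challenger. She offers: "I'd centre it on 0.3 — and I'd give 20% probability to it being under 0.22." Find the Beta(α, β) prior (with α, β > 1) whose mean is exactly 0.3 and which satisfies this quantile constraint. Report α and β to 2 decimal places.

α ≈ 7.20, β ≈ 16.81

With mean 0.3 fixed, write α = 0.3s, β = 0.7s where s = α+β.
Need P(θ < 0.22) = 0.2 under Beta(0.3s, 0.7s). Normal approximation: (q−m)/√(m(1−m)/s) ≈ z_{0.2} = -0.842, so s ≈ 0.3·0.7·(-0.842)²/(0.22−0.3)² = 23.2.
At s = 23.2: P(θ<0.22) ≈ 0.204. Adjusting to match 0.2 gives s ≈ 24.01.
So α = 0.3·24.01 ≈ 7.20, β = 0.7·24.01 ≈ 16.81.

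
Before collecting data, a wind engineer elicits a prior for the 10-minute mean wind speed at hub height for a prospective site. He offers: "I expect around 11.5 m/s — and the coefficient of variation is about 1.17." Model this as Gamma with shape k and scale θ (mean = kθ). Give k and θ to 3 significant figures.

For Gamma(k, scale θ): mean = kθ, variance = kθ², so CV = 1/√k.
CV = 1.17, hence k = 1/CV² = 0.731.
Then θ = mean/k = 11.5/0.731 = 15.7.

k ≈ 0.731, θ ≈ 15.7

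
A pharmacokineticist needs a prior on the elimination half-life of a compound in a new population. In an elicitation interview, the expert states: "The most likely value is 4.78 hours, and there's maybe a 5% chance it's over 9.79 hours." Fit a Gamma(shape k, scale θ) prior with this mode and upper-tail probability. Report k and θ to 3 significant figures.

k ≈ 6.38, θ ≈ 0.888

Gamma(k,θ) with k>1 has mode (k−1)θ, so θ = 4.78/(k−1).
Need P(X < 9.79) = 0.95 with θ tied to k this way. Start at k = 2, θ = 4.78: P(X<9.79) ≈ 0.607.
Too low — raise k to concentrate. Iterating converges to k ≈ 6.38.
Then θ = 4.78/(6.38−1) ≈ 0.888.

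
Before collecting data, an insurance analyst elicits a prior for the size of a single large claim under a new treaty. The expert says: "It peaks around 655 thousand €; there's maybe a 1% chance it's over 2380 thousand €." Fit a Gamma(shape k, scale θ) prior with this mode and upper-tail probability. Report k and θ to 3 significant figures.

Gamma(k,θ) with k>1 has mode (k−1)θ, so θ = 655/(k−1).
Need P(X < 2380) = 0.99 with θ tied to k this way. Start at k = 2, θ = 655: P(X<2380) ≈ 0.878.
Too low — raise k to concentrate. Iterating converges to k ≈ 3.58.
Then θ = 655/(3.58−1) ≈ 254.

k ≈ 3.58, θ ≈ 254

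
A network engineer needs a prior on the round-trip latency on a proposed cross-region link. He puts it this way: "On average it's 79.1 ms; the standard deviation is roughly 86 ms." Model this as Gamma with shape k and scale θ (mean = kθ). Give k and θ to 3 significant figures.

For Gamma(k, scale θ): mean = kθ, variance = kθ², so CV = 1/√k.
CV = SD/mean = 86/79.1 = 1.087, hence k = 1/CV² = 0.846.
Then θ = mean/k = 79.1/0.846 = 93.5.

k ≈ 0.846, θ ≈ 93.5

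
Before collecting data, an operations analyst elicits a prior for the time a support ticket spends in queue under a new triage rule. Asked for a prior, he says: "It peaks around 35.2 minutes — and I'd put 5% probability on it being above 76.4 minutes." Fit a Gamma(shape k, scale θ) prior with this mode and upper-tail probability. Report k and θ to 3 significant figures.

Gamma(k,θ) with k>1 has mode (k−1)θ, so θ = 35.2/(k−1).
Need P(X < 76.4) = 0.95 with θ tied to k this way. Start at k = 2, θ = 35.2: P(X<76.4) ≈ 0.638.
Too low — raise k to concentrate. Iterating converges to k ≈ 5.59.
Then θ = 35.2/(5.59−1) ≈ 7.67.

k ≈ 5.59, θ ≈ 7.67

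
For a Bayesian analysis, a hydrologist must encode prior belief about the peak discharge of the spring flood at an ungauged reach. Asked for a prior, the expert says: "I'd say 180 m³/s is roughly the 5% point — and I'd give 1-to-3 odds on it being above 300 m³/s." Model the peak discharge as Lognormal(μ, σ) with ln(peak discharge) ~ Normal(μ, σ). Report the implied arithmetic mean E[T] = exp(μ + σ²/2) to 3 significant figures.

E[T] ≈ 265 m³/s

If T ~ Lognormal(μ,σ) then ln T ~ Normal(μ,σ), so the p-quantile of ln T is μ + z_p·σ.
ln(180) = 5.193 and ln(300) = 5.704; z_{0.05} = -1.645, z_{0.75} = 0.6745.
σ = (5.704 − 5.193)/(0.6745 − (-1.645)) = 0.220.
μ = 5.193 − (-1.645)·0.220 = 5.555.
E[T] = exp(μ + σ²/2) = exp(5.555 + 0.0243) = 265 m³/s.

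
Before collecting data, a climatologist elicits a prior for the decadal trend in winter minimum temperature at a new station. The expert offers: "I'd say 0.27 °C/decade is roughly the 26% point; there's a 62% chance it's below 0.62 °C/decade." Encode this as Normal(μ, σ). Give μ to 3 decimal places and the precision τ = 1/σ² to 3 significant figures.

The p-quantile of Normal(μ,σ) is μ + z_p·σ, with z_{0.26} = -0.6433 and z_{0.62} = 0.3055.
Eliminate σ: μ = (z₂·x₁ − z₁·x₂)/(z₂ − z₁) = (0.3055·0.27 − (-0.6433)·0.62)/0.9488 = 0.507.
Then σ = (x₂ − x₁)/(z₂ − z₁) = (0.62 − 0.27)/0.9488 = 0.369.
Precision τ = 1/σ² = 1/0.3689² = 7.35.

μ = 0.507, τ = 7.35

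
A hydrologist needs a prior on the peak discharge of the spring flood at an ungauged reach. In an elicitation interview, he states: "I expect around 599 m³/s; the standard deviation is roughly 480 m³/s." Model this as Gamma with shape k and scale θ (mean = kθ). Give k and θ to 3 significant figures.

k ≈ 1.56, θ ≈ 385

For Gamma(k, scale θ): mean = kθ, variance = kθ², so CV = 1/√k.
CV = SD/mean = 480/599 = 0.8013, hence k = 1/CV² = 1.56.
Then θ = mean/k = 599/1.56 = 385.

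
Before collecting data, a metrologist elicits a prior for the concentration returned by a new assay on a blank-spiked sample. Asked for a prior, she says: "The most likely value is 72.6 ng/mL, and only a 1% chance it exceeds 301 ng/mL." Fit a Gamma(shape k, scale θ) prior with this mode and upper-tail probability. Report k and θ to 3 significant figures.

k ≈ 3.05, θ ≈ 35.5

Gamma(k,θ) with k>1 has mode (k−1)θ, so θ = 72.6/(k−1).
Need P(X < 301) = 0.99 with θ tied to k this way. Start at k = 2, θ = 72.6: P(X<301) ≈ 0.919.
Too low — raise k to concentrate. Iterating converges to k ≈ 3.05.
Then θ = 72.6/(3.05−1) ≈ 35.5.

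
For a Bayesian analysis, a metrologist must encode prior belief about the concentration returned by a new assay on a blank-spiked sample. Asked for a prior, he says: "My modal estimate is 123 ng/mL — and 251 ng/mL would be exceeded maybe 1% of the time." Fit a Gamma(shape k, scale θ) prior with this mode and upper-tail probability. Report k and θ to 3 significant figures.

k ≈ 10.6, θ ≈ 12.8

Gamma(k,θ) with k>1 has mode (k−1)θ, so θ = 123/(k−1).
Need P(X < 251) = 0.99 with θ tied to k this way. Start at k = 2, θ = 123: P(X<251) ≈ 0.605.
Too low — raise k to concentrate. Iterating converges to k ≈ 10.6.
Then θ = 123/(10.6−1) ≈ 12.8.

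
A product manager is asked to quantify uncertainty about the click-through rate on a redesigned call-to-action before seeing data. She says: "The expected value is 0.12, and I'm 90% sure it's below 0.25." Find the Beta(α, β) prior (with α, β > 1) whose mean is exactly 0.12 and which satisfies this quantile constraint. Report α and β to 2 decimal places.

With mean 0.12 fixed, write α = 0.12s, β = 0.88s where s = α+β.
Need P(θ < 0.25) = 0.9 under Beta(0.12s, 0.88s). Normal approximation: (q−m)/√(m(1−m)/s) ≈ z_{0.9} = 1.28, so s ≈ 0.12·0.88·(1.28)²/(0.25−0.12)² = 10.3.
At s = 10.3: P(θ<0.25) ≈ 0.894. Adjusting to match 0.9 gives s ≈ 11.12.
So α = 0.12·11.12 ≈ 1.33, β = 0.88·11.12 ≈ 9.79.

α ≈ 1.33, β ≈ 9.79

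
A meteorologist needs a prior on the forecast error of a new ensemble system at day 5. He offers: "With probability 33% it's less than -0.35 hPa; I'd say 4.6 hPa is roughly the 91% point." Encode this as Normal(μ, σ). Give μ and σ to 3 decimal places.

The p-quantile of Normal(μ,σ) is μ + z_p·σ, with z_{0.33} = -0.4399 and z_{0.91} = 1.341.
Eliminate σ: μ = (z₂·x₁ − z₁·x₂)/(z₂ − z₁) = (1.341·-0.35 − (-0.4399)·4.6)/1.781 = 0.873.
Then σ = (x₂ − x₁)/(z₂ − z₁) = (4.6 − -0.35)/1.781 = 2.780.

μ = 0.873, σ = 2.780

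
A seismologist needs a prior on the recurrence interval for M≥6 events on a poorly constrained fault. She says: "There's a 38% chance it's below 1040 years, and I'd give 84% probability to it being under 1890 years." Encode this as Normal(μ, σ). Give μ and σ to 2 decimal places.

For Normal(μ,σ), the p-quantile is μ + z_p·σ. Here z_{0.38} = -0.3055, z_{0.84} = 0.9945.
So 1040 = μ − 0.3055σ and 1890 = μ + 0.9945σ.
Subtracting: σ = (1890 − 1040)/(0.9945 − (-0.3055)) = 653.88.
Then μ = 1040 − (-0.3055)·653.88 = 1239.75.

μ = 1239.75, σ = 653.88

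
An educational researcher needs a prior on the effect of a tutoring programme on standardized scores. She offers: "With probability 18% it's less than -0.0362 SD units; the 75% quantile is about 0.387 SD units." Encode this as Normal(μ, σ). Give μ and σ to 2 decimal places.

μ = 0.21, σ = 0.27

For Normal(μ,σ), the p-quantile is μ + z_p·σ. Here z_{0.18} = -0.9154, z_{0.75} = 0.6745.
So -0.0362 = μ − 0.9154σ and 0.387 = μ + 0.6745σ.
Subtracting: σ = (0.387 − -0.0362)/(0.6745 − (-0.9154)) = 0.27.
Then μ = -0.0362 − (-0.9154)·0.27 = 0.21.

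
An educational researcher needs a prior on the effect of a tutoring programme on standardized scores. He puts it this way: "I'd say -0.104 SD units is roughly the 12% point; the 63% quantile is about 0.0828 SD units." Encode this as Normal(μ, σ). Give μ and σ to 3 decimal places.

μ = 0.042, σ = 0.124

The p-quantile of Normal(μ,σ) is μ + z_p·σ, with z_{0.12} = -1.175 and z_{0.63} = 0.3319.
Eliminate σ: μ = (z₂·x₁ − z₁·x₂)/(z₂ − z₁) = (0.3319·-0.104 − (-1.175)·0.0828)/1.507 = 0.042.
Then σ = (x₂ − x₁)/(z₂ − z₁) = (0.0828 − -0.104)/1.507 = 0.124.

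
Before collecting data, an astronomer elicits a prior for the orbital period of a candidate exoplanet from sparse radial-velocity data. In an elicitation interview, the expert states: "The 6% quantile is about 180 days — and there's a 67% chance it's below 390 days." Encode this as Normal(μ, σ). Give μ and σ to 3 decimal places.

μ = 343.686, σ = 105.280

For Normal(μ,σ), the p-quantile is μ + z_p·σ. Here z_{0.06} = -1.555, z_{0.67} = 0.4399.
So 180 = μ − 1.555σ and 390 = μ + 0.4399σ.
Subtracting: σ = (390 − 180)/(0.4399 − (-1.555)) = 105.280.
Then μ = 180 − (-1.555)·105.280 = 343.686.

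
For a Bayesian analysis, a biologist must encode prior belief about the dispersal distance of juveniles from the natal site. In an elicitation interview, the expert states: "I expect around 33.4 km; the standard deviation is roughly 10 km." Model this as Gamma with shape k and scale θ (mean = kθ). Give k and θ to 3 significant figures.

For Gamma(k, scale θ): mean = kθ, variance = kθ², so CV = 1/√k.
CV = SD/mean = 10/33.4 = 0.2994, hence k = 1/CV² = 11.2.
Then θ = mean/k = 33.4/11.2 = 2.99.

k ≈ 11.2, θ ≈ 2.99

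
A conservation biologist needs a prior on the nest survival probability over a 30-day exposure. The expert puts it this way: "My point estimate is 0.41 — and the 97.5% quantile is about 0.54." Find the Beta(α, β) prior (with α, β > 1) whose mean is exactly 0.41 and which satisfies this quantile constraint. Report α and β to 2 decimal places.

α ≈ 23.03, β ≈ 33.14

With mean 0.41 fixed, write α = 0.41s, β = 0.59s where s = α+β.
Need P(θ < 0.54) = 0.975 under Beta(0.41s, 0.59s). Normal approximation: (q−m)/√(m(1−m)/s) ≈ z_{0.975} = 1.96, so s ≈ 0.41·0.59·(1.96)²/(0.54−0.41)² = 55.0.
At s = 55.0: P(θ<0.54) ≈ 0.974. Adjusting to match 0.975 gives s ≈ 56.18.
So α = 0.41·56.18 ≈ 23.03, β = 0.59·56.18 ≈ 33.14.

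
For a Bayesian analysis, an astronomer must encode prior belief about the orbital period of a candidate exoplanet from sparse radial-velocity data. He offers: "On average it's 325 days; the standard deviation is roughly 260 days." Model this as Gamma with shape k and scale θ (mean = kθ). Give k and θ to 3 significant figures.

k ≈ 1.56, θ ≈ 208

For Gamma(k, scale θ): mean = kθ, variance = kθ², so CV = 1/√k.
CV = SD/mean = 260/325 = 0.8, hence k = 1/CV² = 1.56.
Then θ = mean/k = 325/1.56 = 208.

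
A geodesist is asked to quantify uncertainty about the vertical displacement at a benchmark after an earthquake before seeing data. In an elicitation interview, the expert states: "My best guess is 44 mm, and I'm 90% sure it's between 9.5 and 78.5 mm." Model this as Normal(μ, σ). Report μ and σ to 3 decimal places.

μ = 44.000, σ = 20.975

A symmetric 90% interval runs μ ± z·σ with z = 1.645.
Half-width = 34.5, so σ = 34.5/1.645 = 20.975.
μ is the stated best guess, 44.000.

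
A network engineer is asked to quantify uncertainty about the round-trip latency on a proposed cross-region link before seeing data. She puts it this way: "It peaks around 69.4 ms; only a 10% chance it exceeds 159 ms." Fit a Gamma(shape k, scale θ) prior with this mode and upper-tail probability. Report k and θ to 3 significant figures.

Gamma(k,θ) with k>1 has mode (k−1)θ, so θ = 69.4/(k−1).
Need P(X < 159) = 0.9 with θ tied to k this way. Start at k = 2, θ = 69.4: P(X<159) ≈ 0.667.
Too low — raise k to concentrate. Iterating converges to k ≈ 3.8.
Then θ = 69.4/(3.8−1) ≈ 24.8.

k ≈ 3.8, θ ≈ 24.8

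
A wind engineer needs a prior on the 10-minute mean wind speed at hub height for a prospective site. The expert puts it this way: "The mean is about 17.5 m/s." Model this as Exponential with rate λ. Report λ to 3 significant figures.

λ ≈ 0.0571

Exponential mean = 1/λ, so λ = 1/17.5 = 0.0571.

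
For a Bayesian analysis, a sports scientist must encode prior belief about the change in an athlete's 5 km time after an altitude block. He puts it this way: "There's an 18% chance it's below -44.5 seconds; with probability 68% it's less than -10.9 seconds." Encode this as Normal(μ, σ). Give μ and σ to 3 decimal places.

The p-quantile of Normal(μ,σ) is μ + z_p·σ, with z_{0.18} = -0.9154 and z_{0.68} = 0.4677.
Eliminate σ: μ = (z₂·x₁ − z₁·x₂)/(z₂ − z₁) = (0.4677·-44.5 − (-0.9154)·-10.9)/1.383 = -22.262.
Then σ = (x₂ − x₁)/(z₂ − z₁) = (-10.9 − -44.5)/1.383 = 24.294.

μ = -22.262, σ = 24.294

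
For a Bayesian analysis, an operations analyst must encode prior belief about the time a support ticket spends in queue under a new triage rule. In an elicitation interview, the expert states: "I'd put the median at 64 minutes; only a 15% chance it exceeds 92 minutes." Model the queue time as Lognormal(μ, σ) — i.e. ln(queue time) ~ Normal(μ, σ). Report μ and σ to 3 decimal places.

If T ~ Lognormal(μ,σ) then ln T ~ Normal(μ,σ), so the p-quantile of ln T is μ + z_p·σ.
ln(64) = 4.159 and ln(92) = 4.522; z_{0.5} = 0, z_{0.85} = 1.036.
σ = (4.522 − 4.159)/(1.036 − (0)) = 0.350.
μ = 4.159 − (0)·0.350 = 4.159.

μ ≈ 4.159, σ ≈ 0.350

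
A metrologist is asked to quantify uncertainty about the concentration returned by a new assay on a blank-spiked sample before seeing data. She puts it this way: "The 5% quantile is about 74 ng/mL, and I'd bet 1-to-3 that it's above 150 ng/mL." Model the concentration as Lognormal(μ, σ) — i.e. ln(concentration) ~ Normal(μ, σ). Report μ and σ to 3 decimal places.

If T ~ Lognormal(μ,σ) then ln T ~ Normal(μ,σ), so the p-quantile of ln T is μ + z_p·σ.
ln(74) = 4.304 and ln(150) = 5.011; z_{0.05} = -1.645, z_{0.75} = 0.6745.
σ = (5.011 − 4.304)/(0.6745 − (-1.645)) = 0.305.
μ = 4.304 − (-1.645)·0.305 = 4.805.

μ ≈ 4.805, σ ≈ 0.305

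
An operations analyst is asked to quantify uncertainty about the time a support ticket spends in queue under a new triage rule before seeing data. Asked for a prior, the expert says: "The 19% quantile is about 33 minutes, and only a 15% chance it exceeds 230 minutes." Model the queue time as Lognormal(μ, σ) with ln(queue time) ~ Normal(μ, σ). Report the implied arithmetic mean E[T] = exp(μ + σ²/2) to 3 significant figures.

If T ~ Lognormal(μ,σ) then ln T ~ Normal(μ,σ), so the p-quantile of ln T is μ + z_p·σ.
ln(33) = 3.497 and ln(230) = 5.438; z_{0.19} = -0.8779, z_{0.85} = 1.036.
σ = (5.438 − 3.497)/(1.036 − (-0.8779)) = 1.014.
μ = 3.497 − (-0.8779)·1.014 = 4.387.
E[T] = exp(μ + σ²/2) = exp(4.387 + 0.5143) = 134 minutes.

E[T] ≈ 134 minutes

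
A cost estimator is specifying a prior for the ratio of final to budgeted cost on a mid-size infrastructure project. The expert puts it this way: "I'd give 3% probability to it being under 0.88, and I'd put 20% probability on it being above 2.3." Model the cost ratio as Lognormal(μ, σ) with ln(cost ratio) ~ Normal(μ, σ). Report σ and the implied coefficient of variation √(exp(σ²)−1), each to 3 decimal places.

If T ~ Lognormal(μ,σ) then ln T ~ Normal(μ,σ), so the p-quantile of ln T is μ + z_p·σ.
ln(0.88) = -0.1278 and ln(2.3) = 0.8329; z_{0.03} = -1.881, z_{0.8} = 0.8416.
σ = (0.8329 − -0.1278)/(0.8416 − (-1.881)) = 0.353.
μ = -0.1278 − (-1.881)·0.353 = 0.536.
CV = √(exp(σ²)−1) = √(exp(0.1245)−1) = 0.364.

σ ≈ 0.353, CV ≈ 0.364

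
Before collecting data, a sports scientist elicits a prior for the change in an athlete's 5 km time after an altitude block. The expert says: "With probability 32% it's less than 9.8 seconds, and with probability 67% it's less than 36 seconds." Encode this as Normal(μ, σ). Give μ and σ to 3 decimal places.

The p-quantile of Normal(μ,σ) is μ + z_p·σ, with z_{0.32} = -0.4677 and z_{0.67} = 0.4399.
Eliminate σ: μ = (z₂·x₁ − z₁·x₂)/(z₂ − z₁) = (0.4399·9.8 − (-0.4677)·36)/0.9076 = 23.301.
Then σ = (x₂ − x₁)/(z₂ − z₁) = (36 − 9.8)/0.9076 = 28.867.

μ = 23.301, σ = 28.867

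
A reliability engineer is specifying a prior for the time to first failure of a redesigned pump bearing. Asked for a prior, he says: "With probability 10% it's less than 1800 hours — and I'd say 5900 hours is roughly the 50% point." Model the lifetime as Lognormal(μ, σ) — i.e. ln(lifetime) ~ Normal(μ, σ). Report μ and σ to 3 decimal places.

If T ~ Lognormal(μ,σ) then ln T ~ Normal(μ,σ), so the p-quantile of ln T is μ + z_p·σ.
ln(1800) = 7.496 and ln(5900) = 8.683; z_{0.1} = -1.282, z_{0.5} = 0.
σ = (8.683 − 7.496)/(0 − (-1.282)) = 0.926.
μ = 7.496 − (-1.282)·0.926 = 8.683.

μ ≈ 8.683, σ ≈ 0.926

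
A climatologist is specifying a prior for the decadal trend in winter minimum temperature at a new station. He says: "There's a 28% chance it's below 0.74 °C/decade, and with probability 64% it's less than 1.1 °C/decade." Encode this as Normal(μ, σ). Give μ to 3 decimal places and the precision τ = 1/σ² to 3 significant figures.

μ = 0.963, τ = 6.84

For Normal(μ,σ), the p-quantile is μ + z_p·σ. Here z_{0.28} = -0.5828, z_{0.64} = 0.3585.
So 0.74 = μ − 0.5828σ and 1.1 = μ + 0.3585σ.
Subtracting: σ = (1.1 − 0.74)/(0.3585 − (-0.5828)) = 0.382.
Then μ = 0.74 − (-0.5828)·0.382 = 0.963.
Precision τ = 1/σ² = 1/0.3824² = 6.84.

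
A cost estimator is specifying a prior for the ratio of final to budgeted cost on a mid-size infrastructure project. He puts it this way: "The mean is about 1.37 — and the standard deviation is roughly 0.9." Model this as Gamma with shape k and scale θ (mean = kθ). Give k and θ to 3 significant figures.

k ≈ 2.32, θ ≈ 0.591

For Gamma(k, scale θ): mean = kθ, variance = kθ², so CV = 1/√k.
CV = SD/mean = 0.9/1.37 = 0.6569, hence k = 1/CV² = 2.32.
Then θ = mean/k = 1.37/2.32 = 0.591.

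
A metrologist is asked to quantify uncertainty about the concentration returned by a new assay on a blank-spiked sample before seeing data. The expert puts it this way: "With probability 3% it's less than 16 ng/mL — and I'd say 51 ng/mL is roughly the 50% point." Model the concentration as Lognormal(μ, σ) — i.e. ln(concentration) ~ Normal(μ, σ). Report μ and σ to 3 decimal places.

If T ~ Lognormal(μ,σ) then ln T ~ Normal(μ,σ), so the p-quantile of ln T is μ + z_p·σ.
ln(16) = 2.773 and ln(51) = 3.932; z_{0.03} = -1.881, z_{0.5} = 0.
σ = (3.932 − 2.773)/(0 − (-1.881)) = 0.616.
μ = 2.773 − (-1.881)·0.616 = 3.932.

μ ≈ 3.932, σ ≈ 0.616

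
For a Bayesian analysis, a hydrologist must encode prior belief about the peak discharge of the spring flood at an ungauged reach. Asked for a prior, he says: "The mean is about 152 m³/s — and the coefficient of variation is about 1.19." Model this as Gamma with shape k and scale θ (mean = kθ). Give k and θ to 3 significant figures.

For Gamma(k, scale θ): mean = kθ, variance = kθ², so CV = 1/√k.
CV = 1.19, hence k = 1/CV² = 0.706.
Then θ = mean/k = 152/0.706 = 215.

k ≈ 0.706, θ ≈ 215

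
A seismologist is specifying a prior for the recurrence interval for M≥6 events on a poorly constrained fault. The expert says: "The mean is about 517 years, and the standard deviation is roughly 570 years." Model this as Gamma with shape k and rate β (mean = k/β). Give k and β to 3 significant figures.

k ≈ 0.823, β ≈ 0.00159

For Gamma(k, rate β): mean = k/β, variance = k/β², so CV = 1/√k.
CV = SD/mean = 570/517 = 1.103, hence k = 1/CV² = 0.823.
Then β = k/mean = 0.823/517 = 0.00159.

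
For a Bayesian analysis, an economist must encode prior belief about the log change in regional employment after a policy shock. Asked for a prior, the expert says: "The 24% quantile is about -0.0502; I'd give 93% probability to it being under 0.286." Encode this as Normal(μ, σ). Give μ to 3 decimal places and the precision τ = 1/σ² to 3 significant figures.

For Normal(μ,σ), the p-quantile is μ + z_p·σ. Here z_{0.24} = -0.7063, z_{0.93} = 1.476.
So -0.0502 = μ − 0.7063σ and 0.286 = μ + 1.476σ.
Subtracting: σ = (0.286 − -0.0502)/(1.476 − (-0.7063)) = 0.154.
Then μ = -0.0502 − (-0.7063)·0.154 = 0.059.
Precision τ = 1/σ² = 1/0.1541² = 42.1.

μ = 0.059, τ = 42.1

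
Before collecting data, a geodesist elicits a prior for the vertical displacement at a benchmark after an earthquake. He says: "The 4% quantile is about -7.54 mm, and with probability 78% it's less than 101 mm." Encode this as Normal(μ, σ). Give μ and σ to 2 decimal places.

μ = 67.78, σ = 43.02

For Normal(μ,σ), the p-quantile is μ + z_p·σ. Here z_{0.04} = -1.751, z_{0.78} = 0.7722.
So -7.54 = μ − 1.751σ and 101 = μ + 0.7722σ.
Subtracting: σ = (101 − -7.54)/(0.7722 − (-1.751)) = 43.02.
Then μ = -7.54 − (-1.751)·43.02 = 67.78.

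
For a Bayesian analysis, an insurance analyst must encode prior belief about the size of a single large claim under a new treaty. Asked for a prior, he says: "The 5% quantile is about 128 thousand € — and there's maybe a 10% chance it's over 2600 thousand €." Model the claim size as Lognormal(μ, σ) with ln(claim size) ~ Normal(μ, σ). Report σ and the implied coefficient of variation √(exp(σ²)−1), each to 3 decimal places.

σ ≈ 1.029, CV ≈ 1.372

If T ~ Lognormal(μ,σ) then ln T ~ Normal(μ,σ), so the p-quantile of ln T is μ + z_p·σ.
ln(128) = 4.852 and ln(2600) = 7.863; z_{0.05} = -1.645, z_{0.9} = 1.282.
σ = (7.863 − 4.852)/(1.282 − (-1.645)) = 1.029.
μ = 4.852 − (-1.645)·1.029 = 6.545.
CV = √(exp(σ²)−1) = √(exp(1.0588)−1) = 1.372.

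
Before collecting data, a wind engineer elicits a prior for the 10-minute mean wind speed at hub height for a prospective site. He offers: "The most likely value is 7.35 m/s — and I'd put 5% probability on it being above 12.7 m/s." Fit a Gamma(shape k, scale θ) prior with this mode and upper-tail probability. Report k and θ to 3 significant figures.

Gamma(k,θ) with k>1 has mode (k−1)θ, so θ = 7.35/(k−1).
Need P(X < 12.7) = 0.95 with θ tied to k this way. Start at k = 2, θ = 7.35: P(X<12.7) ≈ 0.515.
Too low — raise k to concentrate. Iterating converges to k ≈ 10.3.
Then θ = 7.35/(10.3−1) ≈ 0.788.

k ≈ 10.3, θ ≈ 0.788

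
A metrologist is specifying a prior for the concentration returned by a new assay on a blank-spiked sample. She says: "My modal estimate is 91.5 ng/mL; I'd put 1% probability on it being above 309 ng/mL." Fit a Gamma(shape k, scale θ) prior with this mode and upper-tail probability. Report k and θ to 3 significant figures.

Gamma(k,θ) with k>1 has mode (k−1)θ, so θ = 91.5/(k−1).
Need P(X < 309) = 0.99 with θ tied to k this way. Start at k = 2, θ = 91.5: P(X<309) ≈ 0.851.
Too low — raise k to concentrate. Iterating converges to k ≈ 3.95.
Then θ = 91.5/(3.95−1) ≈ 31.

k ≈ 3.95, θ ≈ 31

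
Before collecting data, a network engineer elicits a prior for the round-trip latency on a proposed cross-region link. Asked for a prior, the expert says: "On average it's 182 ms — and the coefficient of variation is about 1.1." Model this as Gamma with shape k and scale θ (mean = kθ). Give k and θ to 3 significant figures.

k ≈ 0.826, θ ≈ 220

For Gamma(k, scale θ): mean = kθ, variance = kθ², so CV = 1/√k.
CV = 1.1, hence k = 1/CV² = 0.826.
Then θ = mean/k = 182/0.826 = 220.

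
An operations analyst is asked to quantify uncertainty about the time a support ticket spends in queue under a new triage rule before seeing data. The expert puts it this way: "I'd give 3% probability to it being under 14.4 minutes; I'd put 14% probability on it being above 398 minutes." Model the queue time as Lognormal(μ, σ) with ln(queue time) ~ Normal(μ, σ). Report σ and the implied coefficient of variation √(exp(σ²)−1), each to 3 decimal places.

σ ≈ 1.121, CV ≈ 1.585

If T ~ Lognormal(μ,σ) then ln T ~ Normal(μ,σ), so the p-quantile of ln T is μ + z_p·σ.
ln(14.4) = 2.667 and ln(398) = 5.986; z_{0.03} = -1.881, z_{0.86} = 1.08.
σ = (5.986 − 2.667)/(1.08 − (-1.881)) = 1.121.
μ = 2.667 − (-1.881)·1.121 = 4.775.
CV = √(exp(σ²)−1) = √(exp(1.2565)−1) = 1.585.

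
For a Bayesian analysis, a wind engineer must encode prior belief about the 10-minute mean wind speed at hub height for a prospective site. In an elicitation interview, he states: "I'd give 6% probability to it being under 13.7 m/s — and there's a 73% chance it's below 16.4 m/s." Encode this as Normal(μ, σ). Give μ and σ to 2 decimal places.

μ = 15.64, σ = 1.25

For Normal(μ,σ), the p-quantile is μ + z_p·σ. Here z_{0.06} = -1.555, z_{0.73} = 0.6128.
So 13.7 = μ − 1.555σ and 16.4 = μ + 0.6128σ.
Subtracting: σ = (16.4 − 13.7)/(0.6128 − (-1.555)) = 1.25.
Then μ = 13.7 − (-1.555)·1.25 = 15.64.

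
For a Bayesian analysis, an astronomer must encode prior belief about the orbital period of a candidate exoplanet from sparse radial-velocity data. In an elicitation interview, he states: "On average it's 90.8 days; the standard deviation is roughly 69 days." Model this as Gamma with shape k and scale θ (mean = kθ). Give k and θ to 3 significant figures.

k ≈ 1.73, θ ≈ 52.4

For Gamma(k, scale θ): mean = kθ, variance = kθ², so CV = 1/√k.
CV = SD/mean = 69/90.8 = 0.7599, hence k = 1/CV² = 1.73.
Then θ = mean/k = 90.8/1.73 = 52.4.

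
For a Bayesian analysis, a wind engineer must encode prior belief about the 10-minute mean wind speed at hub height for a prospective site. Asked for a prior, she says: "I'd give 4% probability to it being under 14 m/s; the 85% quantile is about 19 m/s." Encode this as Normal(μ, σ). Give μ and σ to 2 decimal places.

μ = 17.14, σ = 1.79

The p-quantile of Normal(μ,σ) is μ + z_p·σ, with z_{0.04} = -1.751 and z_{0.85} = 1.036.
Eliminate σ: μ = (z₂·x₁ − z₁·x₂)/(z₂ − z₁) = (1.036·14 − (-1.751)·19)/2.787 = 17.14.
Then σ = (x₂ − x₁)/(z₂ − z₁) = (19 − 14)/2.787 = 1.79.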